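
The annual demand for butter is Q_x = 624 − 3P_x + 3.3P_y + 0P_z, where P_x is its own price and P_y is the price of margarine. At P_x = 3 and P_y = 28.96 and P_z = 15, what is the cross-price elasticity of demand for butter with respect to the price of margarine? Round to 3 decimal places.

0.134

At P_x = 3 and P_y = 28.96 and P_z = 15: Q_x = 710.568.
∂Q_x/∂P_y = 3.3.
ε = (∂Q_x/∂P_y)(P_y/Q_x) = 3.3 × (28.96/710.568) ≈ 0.134.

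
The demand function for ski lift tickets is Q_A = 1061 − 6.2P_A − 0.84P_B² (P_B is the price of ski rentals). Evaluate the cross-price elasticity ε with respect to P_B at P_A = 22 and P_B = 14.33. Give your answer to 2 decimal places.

-0.46

At P_A = 22 and P_B = 14.33: Q_A = 752.107.
∂Q_A/∂P_B = -1.68P_B = -1.68(14.33) = -24.0744.
ε = (∂Q_A/∂P_B)(P_B/Q_A) = -24.0744 × (14.33/752.107) ≈ -0.46.
ε < 0: complements.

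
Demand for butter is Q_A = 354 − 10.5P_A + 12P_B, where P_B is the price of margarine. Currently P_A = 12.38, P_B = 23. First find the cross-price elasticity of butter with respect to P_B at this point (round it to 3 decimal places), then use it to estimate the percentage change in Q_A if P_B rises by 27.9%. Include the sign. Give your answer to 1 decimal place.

15.4%

At P_A = 12.38, P_B = 23: Q_A = 500.01.
∂Q_A/∂P_B = 12.
ε = (∂Q_A/∂P_B)(P_B/Q_A) = 12.0000 × 23/500.01 ≈ 0.552.
%ΔQ_A ≈ ε × %ΔP_B = 0.552 × (27.9%) = 15.4%.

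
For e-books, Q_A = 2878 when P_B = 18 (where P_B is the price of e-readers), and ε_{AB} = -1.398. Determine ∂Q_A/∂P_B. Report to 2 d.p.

-223.52

ε = (∂Q_A/∂P_B)·(P_B/Q_A) ⇒ ∂Q_A/∂P_B = ε·Q_A/P_B = -1.398 × 2878/18 ≈ -223.52.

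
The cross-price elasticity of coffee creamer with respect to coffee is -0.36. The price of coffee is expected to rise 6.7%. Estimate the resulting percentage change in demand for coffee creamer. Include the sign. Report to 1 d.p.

-2.4%

%ΔQ ≈ ε × %ΔP of coffee = -0.36 × (6.7%) = -2.4%.
Demand for coffee creamer falls by about 2.4%.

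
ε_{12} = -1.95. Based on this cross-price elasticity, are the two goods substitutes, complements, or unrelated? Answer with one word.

ε = -1.95 < 0, so a higher price of good 2 lowers demand for good 1: complements.

complements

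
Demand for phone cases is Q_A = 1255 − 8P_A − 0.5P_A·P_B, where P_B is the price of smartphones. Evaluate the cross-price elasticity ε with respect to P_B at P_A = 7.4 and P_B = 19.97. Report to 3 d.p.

At P_A = 7.4 and P_B = 19.97: Q_A = 1121.911.
∂Q_A/∂P_B = -0.5P_A = -0.5(7.4) = -3.7000.
ε = (∂Q_A/∂P_B)(P_B/Q_A) = -3.7000 × (19.97/1121.911) ≈ -0.066.
ε < 0: complements.

-0.066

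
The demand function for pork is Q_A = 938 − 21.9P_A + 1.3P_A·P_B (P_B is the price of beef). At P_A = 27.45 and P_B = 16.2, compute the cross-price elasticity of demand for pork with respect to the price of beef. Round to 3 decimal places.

At P_A = 27.45 and P_B = 16.2: Q_A = 914.942.
∂Q_A/∂P_B = 1.3P_A = 1.3(27.45) = 35.6850.
ε = (∂Q_A/∂P_B)(P_B/Q_A) = 35.6850 × (16.2/914.942) ≈ 0.632.
ε > 0: substitutes.

0.632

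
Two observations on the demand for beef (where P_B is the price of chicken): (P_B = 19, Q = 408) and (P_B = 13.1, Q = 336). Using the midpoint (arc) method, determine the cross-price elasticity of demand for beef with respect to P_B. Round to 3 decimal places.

0.527

ΔQ_A = 336 − 408 = -72; ΔP_B = 13.1 − 19 = -5.9.
Midpoints: Q̄_A = 372.0, P̄_B = 16.05.
ε = (ΔQ_A/Q̄_A)/(ΔP_B/P̄_B) = (-72/372.0)/(-5.9/16.05) ≈ 0.527.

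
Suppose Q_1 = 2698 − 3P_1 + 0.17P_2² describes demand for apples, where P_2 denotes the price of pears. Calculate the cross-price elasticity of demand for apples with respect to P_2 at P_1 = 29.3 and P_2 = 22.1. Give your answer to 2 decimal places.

0.06

At P_1 = 29.3 and P_2 = 22.1: Q_1 = 2693.130.
∂Q_1/∂P_2 = 0.34P_2 = 0.34(22.1) = 7.5140.
ε = (∂Q_1/∂P_2)(P_2/Q_1) = 7.5140 × (22.1/2693.130) ≈ 0.06.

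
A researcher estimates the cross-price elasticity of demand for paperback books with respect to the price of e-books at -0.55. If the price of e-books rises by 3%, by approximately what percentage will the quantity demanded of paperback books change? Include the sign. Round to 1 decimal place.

-1.7%

%ΔQ ≈ ε × %ΔP of e-books = -0.55 × (3%) = -1.7%.
Demand for paperback books falls by about 1.7%.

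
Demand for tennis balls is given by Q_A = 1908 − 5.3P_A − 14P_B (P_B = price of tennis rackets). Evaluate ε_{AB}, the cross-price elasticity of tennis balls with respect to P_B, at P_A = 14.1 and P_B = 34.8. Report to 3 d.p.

At P_A = 14.1 and P_B = 34.8: Q_A = 1346.07.
∂Q_A/∂P_B = -14.
ε = (∂Q_A/∂P_B)(P_B/Q_A) = -14 × (34.8/1346.07) ≈ -0.362.

-0.362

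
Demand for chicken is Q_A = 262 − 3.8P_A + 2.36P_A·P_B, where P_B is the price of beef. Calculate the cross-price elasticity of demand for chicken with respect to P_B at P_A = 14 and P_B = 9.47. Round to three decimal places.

0.600

At P_A = 14 and P_B = 9.47: Q_A = 521.689.
∂Q_A/∂P_B = 2.36P_A = 2.36(14) = 33.0400.
ε = (∂Q_A/∂P_B)(P_B/Q_A) = 33.0400 × (9.47/521.689) ≈ 0.600.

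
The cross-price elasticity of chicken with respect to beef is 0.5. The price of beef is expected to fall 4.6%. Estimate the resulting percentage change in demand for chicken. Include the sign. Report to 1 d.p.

-2.3%

%ΔQ ≈ ε × %ΔP of beef = 0.5 × (-4.6%) = -2.3%.
Demand for chicken falls by about 2.3%.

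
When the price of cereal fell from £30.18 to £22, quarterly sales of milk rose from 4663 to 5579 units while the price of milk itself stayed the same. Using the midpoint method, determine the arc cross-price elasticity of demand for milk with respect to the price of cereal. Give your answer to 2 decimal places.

ΔQ_A = 5579 − 4663 = 916; ΔP_B = 22 − 30.18 = -8.18.
Midpoints: Q̄_A = 5121.0, P̄_B = 26.09.
ε = (ΔQ_A/Q̄_A)/(ΔP_B/P̄_B) = (916/5121.0)/(-8.18/26.09) ≈ -0.57.
ε < 0: milk and cereal are complements.

-0.57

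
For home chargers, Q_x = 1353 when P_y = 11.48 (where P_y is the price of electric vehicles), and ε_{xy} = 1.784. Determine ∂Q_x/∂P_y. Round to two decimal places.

ε = (∂Q_x/∂P_y)·(P_y/Q_x) ⇒ ∂Q_x/∂P_y = ε·Q_x/P_y = 1.784 × 1353/11.48 ≈ 210.26.

210.26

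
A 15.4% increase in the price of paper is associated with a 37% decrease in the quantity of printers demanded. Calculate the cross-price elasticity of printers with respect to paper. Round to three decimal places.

ε = (%ΔQ of printers) / (%ΔP of paper) = (-37%) / (15.4%) ≈ -2.403.
Negative cross-price elasticity: complements.

-2.403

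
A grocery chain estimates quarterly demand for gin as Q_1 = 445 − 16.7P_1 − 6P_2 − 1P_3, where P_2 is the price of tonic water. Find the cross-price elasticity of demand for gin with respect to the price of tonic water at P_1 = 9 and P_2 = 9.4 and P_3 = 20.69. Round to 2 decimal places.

At P_1 = 9 and P_2 = 9.4 and P_3 = 20.69: Q_1 = 217.61.
∂Q_1/∂P_2 = -6.
ε = (∂Q_1/∂P_2)(P_2/Q_1) = -6 × (9.4/217.61) ≈ -0.26.

-0.26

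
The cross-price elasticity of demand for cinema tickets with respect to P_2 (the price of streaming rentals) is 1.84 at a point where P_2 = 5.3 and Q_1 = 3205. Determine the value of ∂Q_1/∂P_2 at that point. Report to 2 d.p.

ε = (∂Q_1/∂P_2)·(P_2/Q_1) ⇒ ∂Q_1/∂P_2 = ε·Q_1/P_2 = 1.84 × 3205/5.3 ≈ 1112.68.

1112.68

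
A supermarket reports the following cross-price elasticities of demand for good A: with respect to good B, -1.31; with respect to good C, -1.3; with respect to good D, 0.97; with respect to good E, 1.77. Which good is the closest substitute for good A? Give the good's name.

Substitutes have ε > 0. Among the positive values, 1.77 (good E) is largest.

good E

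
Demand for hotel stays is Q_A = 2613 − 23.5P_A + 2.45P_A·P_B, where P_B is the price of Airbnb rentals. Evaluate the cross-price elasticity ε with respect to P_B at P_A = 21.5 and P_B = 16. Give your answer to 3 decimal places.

0.286

At P_A = 21.5 and P_B = 16: Q_A = 2950.55.
∂Q_A/∂P_B = 2.45P_A = 2.45(21.5) = 52.6750.
ε = (∂Q_A/∂P_B)(P_B/Q_A) = 52.6750 × (16/2950.55) ≈ 0.286.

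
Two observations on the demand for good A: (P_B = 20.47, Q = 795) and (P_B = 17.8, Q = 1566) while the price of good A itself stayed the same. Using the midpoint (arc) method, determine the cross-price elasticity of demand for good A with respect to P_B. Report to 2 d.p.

ΔQ_A = 1566 − 795 = 771; ΔP_B = 17.8 − 20.47 = -2.67.
Midpoints: Q̄_A = 1180.5, P̄_B = 19.13.
ε = (ΔQ_A/Q̄_A)/(ΔP_B/P̄_B) = (771/1180.5)/(-2.67/19.13) ≈ -4.68.

-4.68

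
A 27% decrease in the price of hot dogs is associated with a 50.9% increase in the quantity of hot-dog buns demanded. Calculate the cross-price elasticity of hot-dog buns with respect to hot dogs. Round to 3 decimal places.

-1.885

ε = (%ΔQ of hot-dog buns) / (%ΔP of hot dogs) = (50.9%) / (-27%) ≈ -1.885.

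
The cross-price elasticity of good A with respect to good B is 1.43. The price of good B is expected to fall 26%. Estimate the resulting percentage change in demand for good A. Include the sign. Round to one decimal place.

%ΔQ ≈ ε × %ΔP of good B = 1.43 × (-26%) = -37.2%.

-37.2%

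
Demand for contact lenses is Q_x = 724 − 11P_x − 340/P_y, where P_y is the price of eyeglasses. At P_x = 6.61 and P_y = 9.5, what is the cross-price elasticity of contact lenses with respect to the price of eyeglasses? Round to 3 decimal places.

0.058

At P_x = 6.61 and P_y = 9.5: Q_x = 615.501.
∂Q_x/∂P_y = 340/P_y² = 3.7673.
ε = (∂Q_x/∂P_y)(P_y/Q_x) = 3.7673 × (9.5/615.501) ≈ 0.058.
ε > 0: substitutes.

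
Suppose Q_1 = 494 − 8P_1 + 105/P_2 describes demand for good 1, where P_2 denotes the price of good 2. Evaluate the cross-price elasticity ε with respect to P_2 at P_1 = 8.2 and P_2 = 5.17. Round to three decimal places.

At P_1 = 8.2 and P_2 = 5.17: Q_1 = 448.709.
∂Q_1/∂P_2 = −105/P_2² = -3.9283.
ε = (∂Q_1/∂P_2)(P_2/Q_1) = -3.9283 × (5.17/448.709) ≈ -0.045.

-0.045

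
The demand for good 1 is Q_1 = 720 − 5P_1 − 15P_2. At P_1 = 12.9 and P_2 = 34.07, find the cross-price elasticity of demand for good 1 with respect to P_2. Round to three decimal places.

-3.538

At P_1 = 12.9 and P_2 = 34.07: Q_1 = 144.45.
∂Q_1/∂P_2 = -15.
ε = (∂Q_1/∂P_2)(P_2/Q_1) = -15 × (34.07/144.45) ≈ -3.538.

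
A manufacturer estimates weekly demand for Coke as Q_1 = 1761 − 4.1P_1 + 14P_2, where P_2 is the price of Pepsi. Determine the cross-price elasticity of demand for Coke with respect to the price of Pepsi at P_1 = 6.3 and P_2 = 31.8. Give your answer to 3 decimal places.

0.204

At P_1 = 6.3 and P_2 = 31.8: Q_1 = 2180.37.
∂Q_1/∂P_2 = 14.
ε = (∂Q_1/∂P_2)(P_2/Q_1) = 14 × (31.8/2180.37) ≈ 0.204.
Since ε > 0, Coke and Pepsi are substitutes.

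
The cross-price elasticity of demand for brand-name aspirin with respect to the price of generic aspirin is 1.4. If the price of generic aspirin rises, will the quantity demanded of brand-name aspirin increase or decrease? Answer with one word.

increase

ε > 0 and the price of generic aspirin rises, so the quantity of brand-name aspirin moves in the same direction: it increases.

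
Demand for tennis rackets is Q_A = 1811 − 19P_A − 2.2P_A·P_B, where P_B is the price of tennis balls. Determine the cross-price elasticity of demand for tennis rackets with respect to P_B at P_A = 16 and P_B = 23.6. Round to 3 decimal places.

-1.228

At P_A = 16 and P_B = 23.6: Q_A = 676.28.
∂Q_A/∂P_B = -2.2P_A = -2.2(16) = -35.2000.
ε = (∂Q_A/∂P_B)(P_B/Q_A) = -35.2000 × (23.6/676.28) ≈ -1.228.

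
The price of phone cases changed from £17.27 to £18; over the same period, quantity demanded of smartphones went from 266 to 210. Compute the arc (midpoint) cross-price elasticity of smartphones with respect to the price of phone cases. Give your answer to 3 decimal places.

-5.684

ΔQ_A = 210 − 266 = -56; ΔP_B = 18 − 17.27 = 0.73.
Midpoints: Q̄_A = 238.0, P̄_B = 17.63.
ε = (ΔQ_A/Q̄_A)/(ΔP_B/P̄_B) = (-56/238.0)/(0.73/17.63) ≈ -5.684.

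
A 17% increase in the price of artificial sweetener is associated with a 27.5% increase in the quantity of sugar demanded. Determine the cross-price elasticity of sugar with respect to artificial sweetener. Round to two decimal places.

ε = (%ΔQ of sugar) / (%ΔP of artificial sweetener) = (27.5%) / (17%) ≈ 1.62.

1.62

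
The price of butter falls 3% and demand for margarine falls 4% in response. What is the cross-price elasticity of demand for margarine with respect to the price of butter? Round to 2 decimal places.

1.33

ε = (%ΔQ of margarine) / (%ΔP of butter) = (-4%) / (-3%) ≈ 1.33.
Positive cross-price elasticity: substitutes.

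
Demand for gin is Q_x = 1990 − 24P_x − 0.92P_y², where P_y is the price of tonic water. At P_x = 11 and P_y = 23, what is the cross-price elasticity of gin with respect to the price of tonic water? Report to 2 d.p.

At P_x = 11 and P_y = 23: Q_x = 1239.32.
∂Q_x/∂P_y = -1.84P_y = -1.84(23) = -42.3200.
ε = (∂Q_x/∂P_y)(P_y/Q_x) = -42.3200 × (23/1239.32) ≈ -0.79.
ε < 0: complements.

-0.79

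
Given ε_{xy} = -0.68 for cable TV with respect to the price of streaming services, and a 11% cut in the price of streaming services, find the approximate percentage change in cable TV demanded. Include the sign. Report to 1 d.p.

%ΔQ ≈ ε × %ΔP of streaming services = -0.68 × (-11%) = 7.5%.

7.5%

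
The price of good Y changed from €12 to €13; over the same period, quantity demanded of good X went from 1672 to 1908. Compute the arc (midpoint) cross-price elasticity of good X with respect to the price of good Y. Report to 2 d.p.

1.65

ΔQ_X = 1908 − 1672 = 236; ΔP_Y = 13 − 12 = 1.
Midpoints: Q̄_X = 1790.0, P̄_Y = 12.50.
ε = (ΔQ_X/Q̄_X)/(ΔP_Y/P̄_Y) = (236/1790.0)/(1/12.50) ≈ 1.65.
ε > 0: good X and good Y are substitutes.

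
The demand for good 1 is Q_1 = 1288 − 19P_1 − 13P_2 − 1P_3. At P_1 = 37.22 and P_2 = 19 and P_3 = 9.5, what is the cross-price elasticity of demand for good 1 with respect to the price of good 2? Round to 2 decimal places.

At P_1 = 37.22 and P_2 = 19 and P_3 = 9.5: Q_1 = 324.32.
∂Q_1/∂P_2 = -13.
ε = (∂Q_1/∂P_2)(P_2/Q_1) = -13 × (19/324.32) ≈ -0.76.

-0.76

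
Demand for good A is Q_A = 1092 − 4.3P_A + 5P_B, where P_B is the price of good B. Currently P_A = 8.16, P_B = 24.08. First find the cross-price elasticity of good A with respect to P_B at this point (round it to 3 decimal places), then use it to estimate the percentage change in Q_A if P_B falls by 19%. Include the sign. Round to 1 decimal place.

-1.9%

At P_A = 8.16, P_B = 24.08: Q_A = 1177.312.
∂Q_A/∂P_B = 5.
ε = (∂Q_A/∂P_B)(P_B/Q_A) = 5.0000 × 24.08/1177.312 ≈ 0.102.
%ΔQ_A ≈ ε × %ΔP_B = 0.102 × (-19%) = -1.9%.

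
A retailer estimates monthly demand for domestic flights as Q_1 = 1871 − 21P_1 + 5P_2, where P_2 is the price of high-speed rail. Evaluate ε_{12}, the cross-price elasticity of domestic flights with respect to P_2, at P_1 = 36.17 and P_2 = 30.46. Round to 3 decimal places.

At P_1 = 36.17 and P_2 = 30.46: Q_1 = 1263.73.
∂Q_1/∂P_2 = 5.
ε = (∂Q_1/∂P_2)(P_2/Q_1) = 5 × (30.46/1263.73) ≈ 0.121.
Since ε > 0, domestic flights and high-speed rail are substitutes.

0.121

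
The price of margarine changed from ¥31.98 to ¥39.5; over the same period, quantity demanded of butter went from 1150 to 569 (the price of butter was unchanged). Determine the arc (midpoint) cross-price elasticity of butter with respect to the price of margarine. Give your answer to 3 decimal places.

-3.213

ΔQ_A = 569 − 1150 = -581; ΔP_B = 39.5 − 31.98 = 7.52.
Midpoints: Q̄_A = 859.5, P̄_B = 35.74.
ε = (ΔQ_A/Q̄_A)/(ΔP_B/P̄_B) = (-581/859.5)/(7.52/35.74) ≈ -3.213.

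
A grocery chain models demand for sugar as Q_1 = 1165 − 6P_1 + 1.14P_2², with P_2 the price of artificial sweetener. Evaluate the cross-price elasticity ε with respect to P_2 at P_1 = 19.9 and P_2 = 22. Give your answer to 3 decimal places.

0.691

At P_1 = 19.9 and P_2 = 22: Q_1 = 1597.36.
∂Q_1/∂P_2 = 2.28P_2 = 2.28(22) = 50.1600.
ε = (∂Q_1/∂P_2)(P_2/Q_1) = 50.1600 × (22/1597.36) ≈ 0.691.
ε > 0: substitutes.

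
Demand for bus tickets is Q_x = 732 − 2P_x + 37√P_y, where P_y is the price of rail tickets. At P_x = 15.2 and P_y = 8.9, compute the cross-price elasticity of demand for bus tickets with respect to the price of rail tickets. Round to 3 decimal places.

At P_x = 15.2 and P_y = 8.9: Q_x = 811.982.
∂Q_x/∂P_y = 37/(2√P_y) = 37/(2√8.9) = 6.2012.
ε = (∂Q_x/∂P_y)(P_y/Q_x) = 6.2012 × (8.9/811.982) ≈ 0.068.

0.068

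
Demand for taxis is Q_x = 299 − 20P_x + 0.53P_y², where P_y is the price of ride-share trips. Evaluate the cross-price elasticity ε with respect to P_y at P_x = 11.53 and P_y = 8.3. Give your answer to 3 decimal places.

0.696

At P_x = 11.53 and P_y = 8.3: Q_x = 104.912.
∂Q_x/∂P_y = 1.06P_y = 1.06(8.3) = 8.7980.
ε = (∂Q_x/∂P_y)(P_y/Q_x) = 8.7980 × (8.3/104.912) ≈ 0.696.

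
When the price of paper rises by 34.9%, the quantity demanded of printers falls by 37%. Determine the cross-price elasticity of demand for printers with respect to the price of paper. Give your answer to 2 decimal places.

ε = (%ΔQ of printers) / (%ΔP of paper) = (-37%) / (34.9%) ≈ -1.06.
Negative cross-price elasticity: complements.

-1.06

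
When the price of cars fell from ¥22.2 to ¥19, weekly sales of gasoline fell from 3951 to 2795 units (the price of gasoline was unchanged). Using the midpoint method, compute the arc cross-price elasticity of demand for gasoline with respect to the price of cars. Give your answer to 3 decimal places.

2.206

ΔQ_A = 2795 − 3951 = -1156; ΔP_B = 19 − 22.2 = -3.2.
Midpoints: Q̄_A = 3373.0, P̄_B = 20.60.
ε = (ΔQ_A/Q̄_A)/(ΔP_B/P̄_B) = (-1156/3373.0)/(-3.2/20.60) ≈ 2.206.
ε > 0: gasoline and cars are substitutes.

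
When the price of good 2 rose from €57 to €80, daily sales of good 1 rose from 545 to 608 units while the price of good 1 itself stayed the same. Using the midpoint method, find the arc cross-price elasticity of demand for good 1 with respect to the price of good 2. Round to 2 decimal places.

0.33

ΔQ_1 = 608 − 545 = 63; ΔP_2 = 80 − 57 = 23.
Midpoints: Q̄_1 = 576.5, P̄_2 = 68.50.
ε = (ΔQ_1/Q̄_1)/(ΔP_2/P̄_2) = (63/576.5)/(23/68.50) ≈ 0.33.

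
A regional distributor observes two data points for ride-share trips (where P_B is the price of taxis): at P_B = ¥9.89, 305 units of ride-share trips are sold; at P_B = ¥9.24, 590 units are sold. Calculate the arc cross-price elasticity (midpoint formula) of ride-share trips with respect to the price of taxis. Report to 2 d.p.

-9.37

ΔQ_A = 590 − 305 = 285; ΔP_B = 9.24 − 9.89 = -0.65.
Midpoints: Q̄_A = 447.5, P̄_B = 9.57.
ε = (ΔQ_A/Q̄_A)/(ΔP_B/P̄_B) = (285/447.5)/(-0.65/9.57) ≈ -9.37.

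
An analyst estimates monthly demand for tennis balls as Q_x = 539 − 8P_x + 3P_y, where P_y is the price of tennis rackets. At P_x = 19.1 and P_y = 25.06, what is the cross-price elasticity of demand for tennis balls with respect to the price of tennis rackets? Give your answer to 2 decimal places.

0.16

At P_x = 19.1 and P_y = 25.06: Q_x = 461.38.
∂Q_x/∂P_y = 3.
ε = (∂Q_x/∂P_y)(P_y/Q_x) = 3 × (25.06/461.38) ≈ 0.16.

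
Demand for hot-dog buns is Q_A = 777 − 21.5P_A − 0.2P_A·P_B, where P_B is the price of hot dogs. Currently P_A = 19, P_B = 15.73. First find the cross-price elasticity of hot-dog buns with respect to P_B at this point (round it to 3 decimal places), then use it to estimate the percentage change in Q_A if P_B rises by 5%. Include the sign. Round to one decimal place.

-1.0%

At P_A = 19, P_B = 15.73: Q_A = 308.726.
∂Q_A/∂P_B = -0.2P_A = -3.8000.
ε = (∂Q_A/∂P_B)(P_B/Q_A) = -3.8000 × 15.73/308.726 ≈ -0.194.
%ΔQ_A ≈ ε × %ΔP_B = -0.194 × (5%) = -1.0%.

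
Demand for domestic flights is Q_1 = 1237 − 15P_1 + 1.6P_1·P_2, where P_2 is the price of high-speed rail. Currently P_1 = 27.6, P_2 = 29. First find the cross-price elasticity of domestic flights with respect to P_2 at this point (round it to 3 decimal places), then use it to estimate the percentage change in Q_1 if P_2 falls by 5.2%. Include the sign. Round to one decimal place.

-3.2%

At P_1 = 27.6, P_2 = 29: Q_1 = 2103.64.
∂Q_1/∂P_2 = 1.6P_1 = 44.1600.
ε = (∂Q_1/∂P_2)(P_2/Q_1) = 44.1600 × 29/2103.64 ≈ 0.609.
%ΔQ_1 ≈ ε × %ΔP_2 = 0.609 × (-5.2%) = -3.2%.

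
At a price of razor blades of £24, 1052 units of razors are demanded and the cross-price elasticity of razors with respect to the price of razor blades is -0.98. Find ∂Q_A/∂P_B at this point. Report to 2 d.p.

ε = (∂Q_A/∂P_B)·(P_B/Q_A) ⇒ ∂Q_A/∂P_B = ε·Q_A/P_B = -0.98 × 1052/24 ≈ -42.96.

-42.96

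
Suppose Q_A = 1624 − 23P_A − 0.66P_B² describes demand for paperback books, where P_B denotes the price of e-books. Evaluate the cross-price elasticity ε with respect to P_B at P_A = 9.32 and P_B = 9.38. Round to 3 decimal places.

-0.086

At P_A = 9.32 and P_B = 9.38: Q_A = 1351.570.
∂Q_A/∂P_B = -1.32P_B = -1.32(9.38) = -12.3816.
ε = (∂Q_A/∂P_B)(P_B/Q_A) = -12.3816 × (9.38/1351.570) ≈ -0.086.
ε < 0: complements.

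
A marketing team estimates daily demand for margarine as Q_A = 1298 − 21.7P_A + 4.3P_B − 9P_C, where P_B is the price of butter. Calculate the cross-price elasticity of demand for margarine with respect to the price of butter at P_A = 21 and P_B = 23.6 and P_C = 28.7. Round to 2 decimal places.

0.15

At P_A = 21 and P_B = 23.6 and P_C = 28.7: Q_A = 685.48.
∂Q_A/∂P_B = 4.3.
ε = (∂Q_A/∂P_B)(P_B/Q_A) = 4.3 × (23.6/685.48) ≈ 0.15.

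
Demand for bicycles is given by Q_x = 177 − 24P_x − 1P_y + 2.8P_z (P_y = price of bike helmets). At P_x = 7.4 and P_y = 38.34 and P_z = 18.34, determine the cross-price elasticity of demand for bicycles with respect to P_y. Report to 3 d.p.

At P_x = 7.4 and P_y = 38.34 and P_z = 18.34: Q_x = 12.412.
∂Q_x/∂P_y = -1.
ε = (∂Q_x/∂P_y)(P_y/Q_x) = -1 × (38.34/12.412) ≈ -3.089.
Since ε < 0, bicycles and bike helmets are complements.

-3.089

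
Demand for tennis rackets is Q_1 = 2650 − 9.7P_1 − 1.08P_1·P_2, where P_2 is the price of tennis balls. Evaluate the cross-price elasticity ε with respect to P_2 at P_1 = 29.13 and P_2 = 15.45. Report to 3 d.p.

-0.258

At P_1 = 29.13 and P_2 = 15.45: Q_1 = 1881.376.
∂Q_1/∂P_2 = -1.08P_1 = -1.08(29.13) = -31.4604.
ε = (∂Q_1/∂P_2)(P_2/Q_1) = -31.4604 × (15.45/1881.376) ≈ -0.258.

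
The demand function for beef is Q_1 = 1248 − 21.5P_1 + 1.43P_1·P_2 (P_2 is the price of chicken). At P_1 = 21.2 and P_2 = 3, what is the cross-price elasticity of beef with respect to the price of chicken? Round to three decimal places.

At P_1 = 21.2 and P_2 = 3: Q_1 = 883.148.
∂Q_1/∂P_2 = 1.43P_1 = 1.43(21.2) = 30.3160.
ε = (∂Q_1/∂P_2)(P_2/Q_1) = 30.3160 × (3/883.148) ≈ 0.103.
ε > 0: substitutes.

0.103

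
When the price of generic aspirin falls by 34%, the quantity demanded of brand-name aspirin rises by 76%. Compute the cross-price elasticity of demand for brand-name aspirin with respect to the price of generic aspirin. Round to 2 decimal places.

ε = (%ΔQ of brand-name aspirin) / (%ΔP of generic aspirin) = (76%) / (-34%) ≈ -2.24.
Negative cross-price elasticity: complements.

-2.24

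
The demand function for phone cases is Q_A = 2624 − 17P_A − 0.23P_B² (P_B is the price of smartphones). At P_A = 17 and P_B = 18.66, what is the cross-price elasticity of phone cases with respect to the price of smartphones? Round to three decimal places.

At P_A = 17 and P_B = 18.66: Q_A = 2254.915.
∂Q_A/∂P_B = -0.46P_B = -0.46(18.66) = -8.5836.
ε = (∂Q_A/∂P_B)(P_B/Q_A) = -8.5836 × (18.66/2254.915) ≈ -0.071.

-0.071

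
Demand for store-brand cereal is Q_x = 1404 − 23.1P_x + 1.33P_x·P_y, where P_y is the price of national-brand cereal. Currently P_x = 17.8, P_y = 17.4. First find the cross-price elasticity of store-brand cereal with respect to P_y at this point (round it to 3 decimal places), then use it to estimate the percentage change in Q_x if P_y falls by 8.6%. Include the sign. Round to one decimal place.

At P_x = 17.8, P_y = 17.4: Q_x = 1404.748.
∂Q_x/∂P_y = 1.33P_x = 23.6740.
ε = (∂Q_x/∂P_y)(P_y/Q_x) = 23.6740 × 17.4/1404.748 ≈ 0.293.
%ΔQ_x ≈ ε × %ΔP_y = 0.293 × (-8.6%) = -2.5%.

-2.5%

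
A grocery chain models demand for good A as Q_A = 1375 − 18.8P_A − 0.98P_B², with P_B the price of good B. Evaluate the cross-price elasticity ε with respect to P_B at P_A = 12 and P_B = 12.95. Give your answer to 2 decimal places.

At P_A = 12 and P_B = 12.95: Q_A = 985.052.
∂Q_A/∂P_B = -1.96P_B = -1.96(12.95) = -25.3820.
ε = (∂Q_A/∂P_B)(P_B/Q_A) = -25.3820 × (12.95/985.052) ≈ -0.33.
ε < 0: complements.

-0.33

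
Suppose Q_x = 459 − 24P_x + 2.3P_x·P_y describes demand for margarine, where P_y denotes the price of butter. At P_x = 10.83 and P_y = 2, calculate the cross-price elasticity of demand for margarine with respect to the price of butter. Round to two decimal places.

At P_x = 10.83 and P_y = 2: Q_x = 248.898.
∂Q_x/∂P_y = 2.3P_x = 2.3(10.83) = 24.9090.
ε = (∂Q_x/∂P_y)(P_y/Q_x) = 24.9090 × (2/248.898) ≈ 0.20.
ε > 0: substitutes.

0.20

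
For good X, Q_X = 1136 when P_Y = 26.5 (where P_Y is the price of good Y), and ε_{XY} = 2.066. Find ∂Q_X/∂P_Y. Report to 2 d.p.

88.57

ε = (∂Q_X/∂P_Y)·(P_Y/Q_X) ⇒ ∂Q_X/∂P_Y = ε·Q_X/P_Y = 2.066 × 1136/26.5 ≈ 88.57.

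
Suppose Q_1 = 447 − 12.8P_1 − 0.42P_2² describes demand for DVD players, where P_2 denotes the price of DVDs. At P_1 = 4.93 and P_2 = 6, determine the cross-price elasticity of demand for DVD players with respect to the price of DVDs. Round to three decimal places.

-0.082

At P_1 = 4.93 and P_2 = 6: Q_1 = 368.776.
∂Q_1/∂P_2 = -0.84P_2 = -0.84(6) = -5.0400.
ε = (∂Q_1/∂P_2)(P_2/Q_1) = -5.0400 × (6/368.776) ≈ -0.082.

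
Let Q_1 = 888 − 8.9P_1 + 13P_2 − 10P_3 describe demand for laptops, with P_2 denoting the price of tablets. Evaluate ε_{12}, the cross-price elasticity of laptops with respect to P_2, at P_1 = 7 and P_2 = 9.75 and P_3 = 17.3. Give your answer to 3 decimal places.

0.163

At P_1 = 7 and P_2 = 9.75 and P_3 = 17.3: Q_1 = 779.45.
∂Q_1/∂P_2 = 13.
ε = (∂Q_1/∂P_2)(P_2/Q_1) = 13 × (9.75/779.45) ≈ 0.163.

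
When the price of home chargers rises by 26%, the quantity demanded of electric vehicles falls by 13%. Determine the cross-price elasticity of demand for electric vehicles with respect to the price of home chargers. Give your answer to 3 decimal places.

ε = (%ΔQ of electric vehicles) / (%ΔP of home chargers) = (-13%) / (26%) ≈ -0.500.
Negative cross-price elasticity: complements.

-0.500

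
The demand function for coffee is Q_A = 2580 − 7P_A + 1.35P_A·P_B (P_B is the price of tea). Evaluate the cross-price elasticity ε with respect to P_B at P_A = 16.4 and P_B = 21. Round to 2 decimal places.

0.16

At P_A = 16.4 and P_B = 21: Q_A = 2930.14.
∂Q_A/∂P_B = 1.35P_A = 1.35(16.4) = 22.1400.
ε = (∂Q_A/∂P_B)(P_B/Q_A) = 22.1400 × (21/2930.14) ≈ 0.16.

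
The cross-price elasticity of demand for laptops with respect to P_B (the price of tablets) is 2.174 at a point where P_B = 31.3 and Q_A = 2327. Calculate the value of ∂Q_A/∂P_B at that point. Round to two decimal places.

161.63

ε = (∂Q_A/∂P_B)·(P_B/Q_A) ⇒ ∂Q_A/∂P_B = ε·Q_A/P_B = 2.174 × 2327/31.3 ≈ 161.63.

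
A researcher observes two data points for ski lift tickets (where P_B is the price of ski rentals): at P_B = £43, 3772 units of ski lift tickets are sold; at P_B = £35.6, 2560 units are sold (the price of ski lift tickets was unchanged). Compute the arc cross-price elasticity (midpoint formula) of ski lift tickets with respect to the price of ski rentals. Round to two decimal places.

ΔQ_A = 2560 − 3772 = -1212; ΔP_B = 35.6 − 43 = -7.4.
Midpoints: Q̄_A = 3166.0, P̄_B = 39.30.
ε = (ΔQ_A/Q̄_A)/(ΔP_B/P̄_B) = (-1212/3166.0)/(-7.4/39.30) ≈ 2.03.

2.03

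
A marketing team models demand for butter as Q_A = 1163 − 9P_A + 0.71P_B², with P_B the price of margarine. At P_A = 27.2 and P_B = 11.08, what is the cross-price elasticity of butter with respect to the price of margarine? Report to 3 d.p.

At P_A = 27.2 and P_B = 11.08: Q_A = 1005.364.
∂Q_A/∂P_B = 1.42P_B = 1.42(11.08) = 15.7336.
ε = (∂Q_A/∂P_B)(P_B/Q_A) = 15.7336 × (11.08/1005.364) ≈ 0.173.

0.173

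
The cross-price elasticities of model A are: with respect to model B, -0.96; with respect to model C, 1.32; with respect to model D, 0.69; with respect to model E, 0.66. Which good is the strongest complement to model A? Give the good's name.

Complements have ε < 0. The most negative value is -0.96 (model B).

model B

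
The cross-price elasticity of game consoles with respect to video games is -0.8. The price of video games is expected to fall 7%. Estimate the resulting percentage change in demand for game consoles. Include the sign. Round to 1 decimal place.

%ΔQ ≈ ε × %ΔP of video games = -0.8 × (-7%) = 5.6%.
Demand for game consoles rises by about 5.6%.

5.6%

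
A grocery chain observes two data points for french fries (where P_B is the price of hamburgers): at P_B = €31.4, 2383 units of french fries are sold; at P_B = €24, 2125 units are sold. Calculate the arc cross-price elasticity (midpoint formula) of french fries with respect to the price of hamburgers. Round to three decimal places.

ΔQ_A = 2125 − 2383 = -258; ΔP_B = 24 − 31.4 = -7.4.
Midpoints: Q̄_A = 2254.0, P̄_B = 27.70.
ε = (ΔQ_A/Q̄_A)/(ΔP_B/P̄_B) = (-258/2254.0)/(-7.4/27.70) ≈ 0.428.

0.428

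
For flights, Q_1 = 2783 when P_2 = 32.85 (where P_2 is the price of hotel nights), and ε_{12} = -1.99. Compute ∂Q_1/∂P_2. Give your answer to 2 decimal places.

ε = (∂Q_1/∂P_2)·(P_2/Q_1) ⇒ ∂Q_1/∂P_2 = ε·Q_1/P_2 = -1.99 × 2783/32.85 ≈ -168.59.

-168.59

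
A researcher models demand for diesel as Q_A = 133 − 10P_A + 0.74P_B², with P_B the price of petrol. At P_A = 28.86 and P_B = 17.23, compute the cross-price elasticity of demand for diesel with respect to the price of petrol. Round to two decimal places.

At P_A = 28.86 and P_B = 17.23: Q_A = 64.086.
∂Q_A/∂P_B = 1.48P_B = 1.48(17.23) = 25.5004.
ε = (∂Q_A/∂P_B)(P_B/Q_A) = 25.5004 × (17.23/64.086) ≈ 6.86.
ε > 0: substitutes.

6.86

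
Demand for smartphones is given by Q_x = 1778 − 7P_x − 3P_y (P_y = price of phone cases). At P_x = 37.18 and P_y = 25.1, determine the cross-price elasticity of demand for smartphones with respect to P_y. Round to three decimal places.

At P_x = 37.18 and P_y = 25.1: Q_x = 1442.44.
∂Q_x/∂P_y = -3.
ε = (∂Q_x/∂P_y)(P_y/Q_x) = -3 × (25.1/1442.44) ≈ -0.052.
Since ε < 0, smartphones and phone cases are complements.

-0.052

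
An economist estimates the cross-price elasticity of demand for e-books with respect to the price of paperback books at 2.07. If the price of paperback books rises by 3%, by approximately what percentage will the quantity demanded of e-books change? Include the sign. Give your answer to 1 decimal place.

%ΔQ ≈ ε × %ΔP of paperback books = 2.07 × (3%) = 6.2%.

6.2%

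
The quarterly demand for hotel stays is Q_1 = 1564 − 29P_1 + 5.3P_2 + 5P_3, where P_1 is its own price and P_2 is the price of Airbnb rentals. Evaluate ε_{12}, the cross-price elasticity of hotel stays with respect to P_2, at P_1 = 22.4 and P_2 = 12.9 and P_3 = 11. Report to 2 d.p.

0.07

At P_1 = 22.4 and P_2 = 12.9 and P_3 = 11: Q_1 = 1037.77.
∂Q_1/∂P_2 = 5.3.
ε = (∂Q_1/∂P_2)(P_2/Q_1) = 5.3 × (12.9/1037.77) ≈ 0.07.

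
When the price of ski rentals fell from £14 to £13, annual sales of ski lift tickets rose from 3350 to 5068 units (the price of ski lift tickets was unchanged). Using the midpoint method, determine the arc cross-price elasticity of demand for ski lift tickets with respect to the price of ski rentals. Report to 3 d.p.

-5.510

ΔQ_A = 5068 − 3350 = 1718; ΔP_B = 13 − 14 = -1.
Midpoints: Q̄_A = 4209.0, P̄_B = 13.50.
ε = (ΔQ_A/Q̄_A)/(ΔP_B/P̄_B) = (1718/4209.0)/(-1/13.50) ≈ -5.510.
ε < 0: ski lift tickets and ski rentals are complements.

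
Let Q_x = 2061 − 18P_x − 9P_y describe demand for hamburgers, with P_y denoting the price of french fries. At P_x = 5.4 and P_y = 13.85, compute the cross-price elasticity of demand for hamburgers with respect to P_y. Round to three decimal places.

At P_x = 5.4 and P_y = 13.85: Q_x = 1839.15.
∂Q_x/∂P_y = -9.
ε = (∂Q_x/∂P_y)(P_y/Q_x) = -9 × (13.85/1839.15) ≈ -0.068.

-0.068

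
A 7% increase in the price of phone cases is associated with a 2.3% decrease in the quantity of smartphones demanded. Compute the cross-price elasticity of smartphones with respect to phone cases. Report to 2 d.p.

-0.33

ε = (%ΔQ of smartphones) / (%ΔP of phone cases) = (-2.3%) / (7%) ≈ -0.33.
Negative cross-price elasticity: complements.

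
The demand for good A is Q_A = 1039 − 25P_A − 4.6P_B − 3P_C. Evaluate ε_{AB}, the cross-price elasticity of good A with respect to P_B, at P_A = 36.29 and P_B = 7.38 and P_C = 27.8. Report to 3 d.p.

-2.357

At P_A = 36.29 and P_B = 7.38 and P_C = 27.8: Q_A = 14.402.
∂Q_A/∂P_B = -4.6.
ε = (∂Q_A/∂P_B)(P_B/Q_A) = -4.6 × (7.38/14.402) ≈ -2.357.
Since ε < 0, good A and good B are complements.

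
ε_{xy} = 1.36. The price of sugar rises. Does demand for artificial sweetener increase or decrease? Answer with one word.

increase

ε > 0 and the price of sugar rises, so the quantity of artificial sweetener moves in the same direction: it increases.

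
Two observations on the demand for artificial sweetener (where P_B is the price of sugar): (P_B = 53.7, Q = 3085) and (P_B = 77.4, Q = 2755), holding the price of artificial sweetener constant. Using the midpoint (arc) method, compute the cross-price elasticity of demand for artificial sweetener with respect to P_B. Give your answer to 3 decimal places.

ΔQ_A = 2755 − 3085 = -330; ΔP_B = 77.4 − 53.7 = 23.7.
Midpoints: Q̄_A = 2920.0, P̄_B = 65.55.
ε = (ΔQ_A/Q̄_A)/(ΔP_B/P̄_B) = (-330/2920.0)/(23.7/65.55) ≈ -0.313.

-0.313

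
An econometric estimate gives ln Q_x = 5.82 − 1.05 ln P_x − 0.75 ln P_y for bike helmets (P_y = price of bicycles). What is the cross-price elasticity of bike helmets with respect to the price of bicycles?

-0.75

In a log-linear (constant-elasticity) demand function, the coefficient on ln P_y is the cross-price elasticity.
ε = -0.75. Negative, so bike helmets and bicycles are complements.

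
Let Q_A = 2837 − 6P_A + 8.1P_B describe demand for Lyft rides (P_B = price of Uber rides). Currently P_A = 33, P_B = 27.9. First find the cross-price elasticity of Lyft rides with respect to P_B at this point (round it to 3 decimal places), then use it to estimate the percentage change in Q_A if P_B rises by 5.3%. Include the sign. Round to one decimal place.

At P_A = 33, P_B = 27.9: Q_A = 2864.99.
∂Q_A/∂P_B = 8.1.
ε = (∂Q_A/∂P_B)(P_B/Q_A) = 8.1000 × 27.9/2864.99 ≈ 0.079.
%ΔQ_A ≈ ε × %ΔP_B = 0.079 × (5.3%) = 0.4%.

0.4%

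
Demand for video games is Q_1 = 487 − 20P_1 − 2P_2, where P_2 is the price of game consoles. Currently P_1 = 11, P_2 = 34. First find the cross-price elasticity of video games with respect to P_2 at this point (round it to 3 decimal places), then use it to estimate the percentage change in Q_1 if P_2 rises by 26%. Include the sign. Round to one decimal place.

-8.9%

At P_1 = 11, P_2 = 34: Q_1 = 199.
∂Q_1/∂P_2 = -2.
ε = (∂Q_1/∂P_2)(P_2/Q_1) = -2.0000 × 34/199 ≈ -0.342.
%ΔQ_1 ≈ ε × %ΔP_2 = -0.342 × (26%) = -8.9%.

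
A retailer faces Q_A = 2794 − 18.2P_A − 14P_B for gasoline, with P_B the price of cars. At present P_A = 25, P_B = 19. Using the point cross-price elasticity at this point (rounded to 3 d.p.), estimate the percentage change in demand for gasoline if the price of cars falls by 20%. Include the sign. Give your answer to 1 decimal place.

2.6%

At P_A = 25, P_B = 19: Q_A = 2073.
∂Q_A/∂P_B = -14.
ε = (∂Q_A/∂P_B)(P_B/Q_A) = -14.0000 × 19/2073 ≈ -0.128.
%ΔQ_A ≈ ε × %ΔP_B = -0.128 × (-20%) = 2.6%.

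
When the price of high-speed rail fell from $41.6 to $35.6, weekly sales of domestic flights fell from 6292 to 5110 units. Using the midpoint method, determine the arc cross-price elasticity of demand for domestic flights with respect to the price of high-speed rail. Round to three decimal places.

1.334

ΔQ_A = 5110 − 6292 = -1182; ΔP_B = 35.6 − 41.6 = -6.
Midpoints: Q̄_A = 5701.0, P̄_B = 38.60.
ε = (ΔQ_A/Q̄_A)/(ΔP_B/P̄_B) = (-1182/5701.0)/(-6/38.60) ≈ 1.334.
ε > 0: domestic flights and high-speed rail are substitutes.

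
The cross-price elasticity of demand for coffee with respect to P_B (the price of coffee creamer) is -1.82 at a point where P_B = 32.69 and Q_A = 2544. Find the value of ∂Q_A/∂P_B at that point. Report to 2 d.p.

ε = (∂Q_A/∂P_B)·(P_B/Q_A) ⇒ ∂Q_A/∂P_B = ε·Q_A/P_B = -1.82 × 2544/32.69 ≈ -141.64.

-141.64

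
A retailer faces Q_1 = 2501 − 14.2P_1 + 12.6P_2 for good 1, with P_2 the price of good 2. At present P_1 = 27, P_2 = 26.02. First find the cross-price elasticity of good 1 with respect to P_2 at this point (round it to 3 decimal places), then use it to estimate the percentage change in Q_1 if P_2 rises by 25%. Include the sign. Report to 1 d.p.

3.4%

At P_1 = 27, P_2 = 26.02: Q_1 = 2445.452.
∂Q_1/∂P_2 = 12.6.
ε = (∂Q_1/∂P_2)(P_2/Q_1) = 12.6000 × 26.02/2445.452 ≈ 0.134.
%ΔQ_1 ≈ ε × %ΔP_2 = 0.134 × (25%) = 3.4%.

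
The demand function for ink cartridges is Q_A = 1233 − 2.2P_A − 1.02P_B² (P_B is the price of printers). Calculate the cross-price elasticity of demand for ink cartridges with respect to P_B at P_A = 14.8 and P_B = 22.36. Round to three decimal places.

At P_A = 14.8 and P_B = 22.36: Q_A = 690.471.
∂Q_A/∂P_B = -2.04P_B = -2.04(22.36) = -45.6144.
ε = (∂Q_A/∂P_B)(P_B/Q_A) = -45.6144 × (22.36/690.471) ≈ -1.477.

-1.477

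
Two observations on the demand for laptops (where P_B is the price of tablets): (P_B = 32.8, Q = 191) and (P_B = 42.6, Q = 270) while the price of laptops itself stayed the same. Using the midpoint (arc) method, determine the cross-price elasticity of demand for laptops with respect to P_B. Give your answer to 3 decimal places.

ΔQ_A = 270 − 191 = 79; ΔP_B = 42.6 − 32.8 = 9.8.
Midpoints: Q̄_A = 230.5, P̄_B = 37.70.
ε = (ΔQ_A/Q̄_A)/(ΔP_B/P̄_B) = (79/230.5)/(9.8/37.70) ≈ 1.318.

1.318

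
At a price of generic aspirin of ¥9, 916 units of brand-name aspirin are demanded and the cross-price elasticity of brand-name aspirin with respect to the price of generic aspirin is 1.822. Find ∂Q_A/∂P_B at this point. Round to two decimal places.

185.44

ε = (∂Q_A/∂P_B)·(P_B/Q_A) ⇒ ∂Q_A/∂P_B = ε·Q_A/P_B = 1.822 × 916/9 ≈ 185.44.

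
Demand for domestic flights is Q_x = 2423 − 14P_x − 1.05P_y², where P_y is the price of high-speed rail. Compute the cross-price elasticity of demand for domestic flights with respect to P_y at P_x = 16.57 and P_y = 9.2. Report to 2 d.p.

-0.08

At P_x = 16.57 and P_y = 9.2: Q_x = 2102.148.
∂Q_x/∂P_y = -2.1P_y = -2.1(9.2) = -19.3200.
ε = (∂Q_x/∂P_y)(P_y/Q_x) = -19.3200 × (9.2/2102.148) ≈ -0.08.
ε < 0: complements.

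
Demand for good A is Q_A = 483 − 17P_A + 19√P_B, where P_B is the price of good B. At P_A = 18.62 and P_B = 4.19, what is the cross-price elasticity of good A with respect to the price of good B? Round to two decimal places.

At P_A = 18.62 and P_B = 4.19: Q_A = 205.352.
∂Q_A/∂P_B = 19/(2√P_B) = 19/(2√4.19) = 4.6411.
ε = (∂Q_A/∂P_B)(P_B/Q_A) = 4.6411 × (4.19/205.352) ≈ 0.09.
ε > 0: substitutes.

0.09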